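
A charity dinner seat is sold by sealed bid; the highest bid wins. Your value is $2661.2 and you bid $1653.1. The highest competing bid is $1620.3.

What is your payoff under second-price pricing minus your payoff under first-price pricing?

You have the highest bid, so you win under either rule.
Second-price: pay $1620.3 → payoff $1040.9.
First-price: pay your own bid $1653.1 → payoff $1008.1.
Difference = $1040.9 − ($1008.1) = $32.8.

$32.8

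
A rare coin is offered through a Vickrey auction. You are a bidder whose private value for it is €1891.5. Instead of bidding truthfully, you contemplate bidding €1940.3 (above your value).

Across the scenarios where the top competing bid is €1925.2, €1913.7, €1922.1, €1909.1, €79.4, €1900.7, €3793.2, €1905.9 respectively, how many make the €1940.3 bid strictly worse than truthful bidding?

The deviation hurts exactly when the highest competing bid lies strictly between €1891.5 and €1940.3 — overbidding then wins at a price above your value.
€1925.2: inside the interval → strictly worse (loss €33.7).
€1913.7: inside the interval → strictly worse (loss €22.2).
€1922.1: inside the interval → strictly worse (loss €30.6).
€1909.1: inside the interval → strictly worse (loss €17.6).
€79.4: below both → same outcome either way.
€1900.7: inside the interval → strictly worse (loss €9.2).
€3793.2: above both → same outcome either way.
€1905.9: inside the interval → strictly worse (loss €14.4).
Count: 6.

6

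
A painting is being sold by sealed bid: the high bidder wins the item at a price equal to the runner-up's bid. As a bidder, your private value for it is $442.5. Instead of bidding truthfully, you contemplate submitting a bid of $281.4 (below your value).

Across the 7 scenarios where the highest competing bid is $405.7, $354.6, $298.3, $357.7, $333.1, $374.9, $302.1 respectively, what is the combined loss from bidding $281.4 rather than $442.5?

The deviation costs you only when the competing bid falls strictly between $281.4 and $442.5; elsewhere both bids give the same outcome.
$405.7: truthful payoff $36.8, deviation payoff $0 → loss $36.8.
$354.6: truthful payoff $87.9, deviation payoff $0 → loss $87.9.
$298.3: truthful payoff $144.2, deviation payoff $0 → loss $144.2.
$357.7: truthful payoff $84.8, deviation payoff $0 → loss $84.8.
$333.1: truthful payoff $109.4, deviation payoff $0 → loss $109.4.
$374.9: truthful payoff $67.6, deviation payoff $0 → loss $67.6.
$302.1: truthful payoff $140.4, deviation payoff $0 → loss $140.4.
Total loss = $36.8 + $87.9 + $144.2 + $84.8 + $109.4 + $67.6 + $140.4 = $671.1.

$671.1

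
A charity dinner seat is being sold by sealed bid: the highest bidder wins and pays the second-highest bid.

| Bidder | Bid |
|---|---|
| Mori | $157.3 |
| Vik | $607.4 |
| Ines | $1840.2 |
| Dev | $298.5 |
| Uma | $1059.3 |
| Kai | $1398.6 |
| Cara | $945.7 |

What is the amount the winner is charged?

Highest bid: Ines at $1840.2, so Ines wins.
Second-highest bid: Kai at $1398.6 — that is the price the winner pays.

$1398.6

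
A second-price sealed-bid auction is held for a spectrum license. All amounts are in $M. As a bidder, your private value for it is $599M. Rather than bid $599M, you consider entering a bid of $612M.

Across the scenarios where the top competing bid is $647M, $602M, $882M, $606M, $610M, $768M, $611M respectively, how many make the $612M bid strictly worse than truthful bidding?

The deviation hurts exactly when the highest competing bid lies strictly between $599M and $612M — overbidding then wins at a price above your value.
$647M: above both → same outcome either way.
$602M: inside the interval → strictly worse (loss $3M).
$882M: above both → same outcome either way.
$606M: inside the interval → strictly worse (loss $7M).
$610M: inside the interval → strictly worse (loss $11M).
$768M: above both → same outcome either way.
$611M: inside the interval → strictly worse (loss $12M).
Count: 4.

4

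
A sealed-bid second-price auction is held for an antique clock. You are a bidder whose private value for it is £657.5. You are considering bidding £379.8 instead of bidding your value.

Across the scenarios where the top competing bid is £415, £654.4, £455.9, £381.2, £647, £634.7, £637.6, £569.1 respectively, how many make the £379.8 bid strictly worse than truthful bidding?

The deviation hurts exactly when the highest competing bid lies strictly between £379.8 and £657.5 — underbidding then forfeits a profitable win.
£415: inside the interval → strictly worse (loss £242.5).
£654.4: inside the interval → strictly worse (loss £3.1).
£455.9: inside the interval → strictly worse (loss £201.6).
£381.2: inside the interval → strictly worse (loss £276.3).
£647: inside the interval → strictly worse (loss £10.5).
£634.7: inside the interval → strictly worse (loss £22.8).
£637.6: inside the interval → strictly worse (loss £19.9).
£569.1: inside the interval → strictly worse (loss £88.4).
Count: 8.

8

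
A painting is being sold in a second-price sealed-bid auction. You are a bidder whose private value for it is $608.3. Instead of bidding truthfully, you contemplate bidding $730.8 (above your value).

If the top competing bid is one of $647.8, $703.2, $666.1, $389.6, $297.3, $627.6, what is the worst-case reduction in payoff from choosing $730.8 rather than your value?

$94.9

$647.8: truthful gives $0, deviation gives −$39.5 → loss $39.5.
$703.2: truthful gives $0, deviation gives −$94.9 → loss $94.9.
$666.1: truthful gives $0, deviation gives −$57.8 → loss $57.8.
$389.6: same outcome either way → loss $0.
$297.3: same outcome either way → loss $0.
$627.6: truthful gives $0, deviation gives −$19.3 → loss $19.3.
Maximum loss: $94.9.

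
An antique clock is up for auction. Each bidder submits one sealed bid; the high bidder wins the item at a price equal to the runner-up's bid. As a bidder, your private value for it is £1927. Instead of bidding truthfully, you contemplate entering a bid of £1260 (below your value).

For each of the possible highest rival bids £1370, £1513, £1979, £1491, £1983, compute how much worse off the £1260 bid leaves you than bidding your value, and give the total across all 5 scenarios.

£1407

The deviation costs you only when the competing bid falls strictly between £1260 and £1927; elsewhere both bids give the same outcome.
£1370: truthful payoff £557, deviation payoff £0 → loss £557.
£1513: truthful payoff £414, deviation payoff £0 → loss £414.
£1979: outcomes coincide → loss £0.
£1491: truthful payoff £436, deviation payoff £0 → loss £436.
£1983: outcomes coincide → loss £0.
Total loss = £557 + £414 + £436 = £1407.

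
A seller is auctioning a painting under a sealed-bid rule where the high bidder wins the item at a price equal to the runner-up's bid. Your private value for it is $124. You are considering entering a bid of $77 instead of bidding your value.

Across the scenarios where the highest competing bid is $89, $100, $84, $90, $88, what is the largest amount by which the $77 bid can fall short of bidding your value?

$89: truthful gives $35, deviation gives $0 → loss $35.
$100: truthful gives $24, deviation gives $0 → loss $24.
$84: truthful gives $40, deviation gives $0 → loss $40.
$90: truthful gives $34, deviation gives $0 → loss $34.
$88: truthful gives $36, deviation gives $0 → loss $36.
Maximum loss: $40.

$40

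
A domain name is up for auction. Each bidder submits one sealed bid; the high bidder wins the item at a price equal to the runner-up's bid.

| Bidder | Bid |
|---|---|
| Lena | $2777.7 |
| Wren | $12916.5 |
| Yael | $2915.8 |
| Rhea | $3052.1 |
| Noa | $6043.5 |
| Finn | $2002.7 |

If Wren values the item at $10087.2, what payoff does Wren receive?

Highest bid: Wren at $12916.5, so Wren wins.
Second-highest bid: Noa at $6043.5 — that is the price the winner pays.
Wren's payoff = value − price = $10087.2 − $6043.5 = $4043.7.

$4043.7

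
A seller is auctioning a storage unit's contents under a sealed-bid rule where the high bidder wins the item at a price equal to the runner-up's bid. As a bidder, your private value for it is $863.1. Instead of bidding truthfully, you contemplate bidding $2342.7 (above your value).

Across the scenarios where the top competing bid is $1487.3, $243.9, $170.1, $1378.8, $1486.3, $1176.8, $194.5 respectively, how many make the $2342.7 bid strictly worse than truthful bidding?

4

The deviation hurts exactly when the highest competing bid lies strictly between $863.1 and $2342.7 — overbidding then wins at a price above your value.
$1487.3: inside the interval → strictly worse (loss $624.2).
$243.9: below both → same outcome either way.
$170.1: below both → same outcome either way.
$1378.8: inside the interval → strictly worse (loss $515.7).
$1486.3: inside the interval → strictly worse (loss $623.2).
$1176.8: inside the interval → strictly worse (loss $313.7).
$194.5: below both → same outcome either way.
Count: 4.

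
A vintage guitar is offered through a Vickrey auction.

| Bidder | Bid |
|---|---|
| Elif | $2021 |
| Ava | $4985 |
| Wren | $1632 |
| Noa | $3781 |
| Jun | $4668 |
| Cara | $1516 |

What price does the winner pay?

$4668

Highest bid: Ava at $4985, so Ava wins.
Second-highest bid: Jun at $4668 — that is the price the winner pays.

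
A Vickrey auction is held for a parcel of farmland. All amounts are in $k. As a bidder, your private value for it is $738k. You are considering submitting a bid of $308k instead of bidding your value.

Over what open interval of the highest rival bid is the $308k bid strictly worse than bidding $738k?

If the competing bid is below $308k, both bids win at the same price — no difference.
If it is above $738k, both bids lose — no difference.
If it lies strictly between $308k and $738k, bidding your value wins at a price below your value (positive payoff) while bidding $308k loses (payoff 0).
So the deviation strictly hurts on the open interval ($308k, $738k).

($308k, $738k)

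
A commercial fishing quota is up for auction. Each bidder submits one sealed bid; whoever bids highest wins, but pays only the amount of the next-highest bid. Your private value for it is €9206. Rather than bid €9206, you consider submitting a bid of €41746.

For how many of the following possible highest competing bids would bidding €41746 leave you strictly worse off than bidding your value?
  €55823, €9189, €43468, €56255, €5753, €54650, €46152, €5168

The deviation hurts exactly when the highest competing bid lies strictly between €9206 and €41746 — overbidding then wins at a price above your value.
€55823: above both → same outcome either way.
€9189: below both → same outcome either way.
€43468: above both → same outcome either way.
€56255: above both → same outcome either way.
€5753: below both → same outcome either way.
€54650: above both → same outcome either way.
€46152: above both → same outcome either way.
€5168: below both → same outcome either way.
Count: 0.

0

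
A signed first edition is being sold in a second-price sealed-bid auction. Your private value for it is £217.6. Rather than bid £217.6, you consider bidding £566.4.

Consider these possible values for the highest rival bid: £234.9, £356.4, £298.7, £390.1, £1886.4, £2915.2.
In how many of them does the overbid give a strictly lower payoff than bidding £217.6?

The deviation hurts exactly when the highest competing bid lies strictly between £217.6 and £566.4 — overbidding then wins at a price above your value.
£234.9: inside the interval → strictly worse (loss £17.3).
£356.4: inside the interval → strictly worse (loss £138.8).
£298.7: inside the interval → strictly worse (loss £81.1).
£390.1: inside the interval → strictly worse (loss £172.5).
£1886.4: above both → same outcome either way.
£2915.2: above both → same outcome either way.
Count: 4.

4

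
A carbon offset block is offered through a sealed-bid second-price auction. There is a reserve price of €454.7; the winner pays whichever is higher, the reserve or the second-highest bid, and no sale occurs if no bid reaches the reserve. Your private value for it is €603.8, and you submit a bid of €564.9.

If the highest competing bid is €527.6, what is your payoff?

€76.2

Your bid €564.9 is the highest and exceeds the reserve.
Price = max(second-highest bid, reserve) = max(€527.6, €454.7) = €527.6.
Payoff = €603.8 − €527.6 = €76.2.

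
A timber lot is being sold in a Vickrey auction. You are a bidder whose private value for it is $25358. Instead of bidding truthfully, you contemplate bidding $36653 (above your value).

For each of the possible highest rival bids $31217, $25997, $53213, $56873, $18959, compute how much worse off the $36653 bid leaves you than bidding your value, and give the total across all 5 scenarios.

$6498

The deviation costs you only when the competing bid falls strictly between $25358 and $36653; elsewhere both bids give the same outcome.
$31217: truthful payoff $0, deviation payoff −$5859 → loss $5859.
$25997: truthful payoff $0, deviation payoff −$639 → loss $639.
$53213: outcomes coincide → loss $0.
$56873: outcomes coincide → loss $0.
$18959: outcomes coincide → loss $0.
Total loss = $5859 + $639 = $6498.
In a second-price auction your bid sets only whether you win, not what you pay, so bidding your true value is weakly dominant.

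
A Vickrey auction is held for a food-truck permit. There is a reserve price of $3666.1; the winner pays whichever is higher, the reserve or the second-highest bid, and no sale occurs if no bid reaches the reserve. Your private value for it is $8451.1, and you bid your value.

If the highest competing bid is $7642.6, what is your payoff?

$808.5

Your bid $8451.1 is the highest and exceeds the reserve.
Price = max(second-highest bid, reserve) = max($7642.6, $3666.1) = $7642.6.
Payoff = $8451.1 − $7642.6 = $808.5.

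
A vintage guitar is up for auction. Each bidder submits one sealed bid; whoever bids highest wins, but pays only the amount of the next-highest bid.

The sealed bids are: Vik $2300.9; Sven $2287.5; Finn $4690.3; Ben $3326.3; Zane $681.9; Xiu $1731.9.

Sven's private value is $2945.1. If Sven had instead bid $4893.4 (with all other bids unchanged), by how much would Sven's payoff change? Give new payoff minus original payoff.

The highest bid among the other bidders is $4690.3; Sven's bid doesn't change that.
Original bid $2287.5: Sven is not highest (top rival bid is $4690.3); payoff $0.
Alternative bid $4893.4: Sven is highest, pays the top rival bid $4690.3; payoff $2945.1 − $4690.3 = −$1745.2.
Change in payoff = −$1745.2 − ($0) = −$1745.2.

−$1745.2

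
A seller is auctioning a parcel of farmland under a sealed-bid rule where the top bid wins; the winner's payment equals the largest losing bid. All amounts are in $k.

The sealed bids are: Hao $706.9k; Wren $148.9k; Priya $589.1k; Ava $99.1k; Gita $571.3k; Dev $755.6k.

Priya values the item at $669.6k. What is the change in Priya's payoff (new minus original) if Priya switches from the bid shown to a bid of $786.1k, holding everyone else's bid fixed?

−$86k

The highest bid among the other bidders is $755.6k; Priya's bid doesn't change that.
Original bid $589.1k: Priya is not highest (top rival bid is $755.6k); payoff $0k.
Alternative bid $786.1k: Priya is highest, pays the top rival bid $755.6k; payoff $669.6k − $755.6k = −$86k.
Change in payoff = −$86k − ($0k) = −$86k.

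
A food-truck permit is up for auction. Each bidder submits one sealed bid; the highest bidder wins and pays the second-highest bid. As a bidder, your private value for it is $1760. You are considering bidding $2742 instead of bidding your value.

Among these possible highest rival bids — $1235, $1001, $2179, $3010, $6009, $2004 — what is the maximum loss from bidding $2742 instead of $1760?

$1235: same outcome either way → loss $0.
$1001: same outcome either way → loss $0.
$2179: truthful gives $0, deviation gives −$419 → loss $419.
$3010: same outcome either way → loss $0.
$6009: same outcome either way → loss $0.
$2004: truthful gives $0, deviation gives −$244 → loss $244.
Maximum loss: $419.

$419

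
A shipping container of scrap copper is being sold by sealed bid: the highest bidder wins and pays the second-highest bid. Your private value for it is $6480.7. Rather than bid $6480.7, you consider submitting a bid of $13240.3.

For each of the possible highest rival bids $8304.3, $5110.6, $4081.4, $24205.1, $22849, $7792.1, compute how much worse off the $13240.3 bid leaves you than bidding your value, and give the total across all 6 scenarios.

$3135

The deviation costs you only when the competing bid falls strictly between $6480.7 and $13240.3; elsewhere both bids give the same outcome.
$8304.3: truthful payoff $0, deviation payoff −$1823.6 → loss $1823.6.
$5110.6: outcomes coincide → loss $0.
$4081.4: outcomes coincide → loss $0.
$24205.1: outcomes coincide → loss $0.
$22849: outcomes coincide → loss $0.
$7792.1: truthful payoff $0, deviation payoff −$1311.4 → loss $1311.4.
Total loss = $1823.6 + $1311.4 = $3135.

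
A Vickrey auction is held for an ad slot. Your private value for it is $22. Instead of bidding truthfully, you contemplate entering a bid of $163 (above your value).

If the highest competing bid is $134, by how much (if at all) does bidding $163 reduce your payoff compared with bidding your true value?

Bidding your value $22: you lose (since $22 < $134). Payoff $0.
Bidding $163: you win and pay $134. Payoff $22 − $134 = −$112.
The competing bid $134 lies between your value and your inflated bid, so overbidding wins an item priced above your value.
Loss from deviating = $0 − (−$112) = $112.

$112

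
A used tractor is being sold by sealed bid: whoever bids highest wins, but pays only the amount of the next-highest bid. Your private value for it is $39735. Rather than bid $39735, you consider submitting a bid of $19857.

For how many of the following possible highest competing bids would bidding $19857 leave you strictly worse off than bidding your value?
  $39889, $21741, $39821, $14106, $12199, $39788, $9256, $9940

The deviation hurts exactly when the highest competing bid lies strictly between $19857 and $39735 — underbidding then forfeits a profitable win.
$39889: above both → same outcome either way.
$21741: inside the interval → strictly worse (loss $17994).
$39821: above both → same outcome either way.
$14106: below both → same outcome either way.
$12199: below both → same outcome either way.
$39788: above both → same outcome either way.
$9256: below both → same outcome either way.
$9940: below both → same outcome either way.
Count: 1.

1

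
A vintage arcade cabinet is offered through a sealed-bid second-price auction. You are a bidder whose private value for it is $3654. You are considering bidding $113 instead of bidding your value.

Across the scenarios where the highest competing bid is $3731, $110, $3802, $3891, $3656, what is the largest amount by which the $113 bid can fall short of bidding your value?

$3731: same outcome either way → loss $0.
$110: same outcome either way → loss $0.
$3802: same outcome either way → loss $0.
$3891: same outcome either way → loss $0.
$3656: same outcome either way → loss $0.
Maximum loss: $0.

$0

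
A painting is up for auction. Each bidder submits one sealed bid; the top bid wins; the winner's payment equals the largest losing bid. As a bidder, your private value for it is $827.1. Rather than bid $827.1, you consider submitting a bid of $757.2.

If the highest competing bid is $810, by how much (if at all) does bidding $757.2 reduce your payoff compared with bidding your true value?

Bidding your value $827.1: you win (since $827.1 > $810) and pay $810. Payoff $17.1.
Bidding $757.2: you lose. Payoff $0.
The competing bid $810 lies between your shaded bid and your value, so underbidding forfeits an item you could have won at a profitable price.
Loss from deviating = $17.1 − ($0) = $17.1.
Truthful bidding weakly dominates here: raising your bid can only win items priced above your value, and lowering it can only forfeit items priced below.

$17.1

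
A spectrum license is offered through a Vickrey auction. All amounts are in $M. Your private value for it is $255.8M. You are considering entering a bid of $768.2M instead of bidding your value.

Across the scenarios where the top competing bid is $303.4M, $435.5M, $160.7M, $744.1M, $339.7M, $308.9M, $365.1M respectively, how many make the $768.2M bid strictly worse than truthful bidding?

6

The deviation hurts exactly when the highest competing bid lies strictly between $255.8M and $768.2M — overbidding then wins at a price above your value.
$303.4M: inside the interval → strictly worse (loss $47.6M).
$435.5M: inside the interval → strictly worse (loss $179.7M).
$160.7M: below both → same outcome either way.
$744.1M: inside the interval → strictly worse (loss $488.3M).
$339.7M: inside the interval → strictly worse (loss $83.9M).
$308.9M: inside the interval → strictly worse (loss $53.1M).
$365.1M: inside the interval → strictly worse (loss $109.3M).
Count: 6.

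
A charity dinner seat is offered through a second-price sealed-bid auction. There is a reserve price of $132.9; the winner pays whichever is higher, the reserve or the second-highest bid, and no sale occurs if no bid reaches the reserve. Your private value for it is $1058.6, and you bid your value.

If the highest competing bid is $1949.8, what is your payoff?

$0

Your bid $1058.6 is below the highest competing bid $1949.8, so you lose. Payoff $0.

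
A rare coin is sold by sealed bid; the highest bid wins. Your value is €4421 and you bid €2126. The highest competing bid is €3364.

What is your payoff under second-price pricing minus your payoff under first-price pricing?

€0

Your bid €2126 is below €3364, so you lose under either rule.
Payoff is €0 in both cases; difference = €0.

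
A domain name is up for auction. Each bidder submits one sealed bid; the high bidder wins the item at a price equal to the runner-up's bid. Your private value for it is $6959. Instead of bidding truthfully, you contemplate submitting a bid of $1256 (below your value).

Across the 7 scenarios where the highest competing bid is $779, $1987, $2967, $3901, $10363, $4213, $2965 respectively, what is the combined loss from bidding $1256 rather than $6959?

$18762

The deviation costs you only when the competing bid falls strictly between $1256 and $6959; elsewhere both bids give the same outcome.
$779: outcomes coincide → loss $0.
$1987: truthful payoff $4972, deviation payoff $0 → loss $4972.
$2967: truthful payoff $3992, deviation payoff $0 → loss $3992.
$3901: truthful payoff $3058, deviation payoff $0 → loss $3058.
$10363: outcomes coincide → loss $0.
$4213: truthful payoff $2746, deviation payoff $0 → loss $2746.
$2965: truthful payoff $3994, deviation payoff $0 → loss $3994.
Total loss = $4972 + $3992 + $3058 + $2746 + $3994 = $18762.
Truthful bidding weakly dominates here: raising your bid can only win items priced above your value, and lowering it can only forfeit items priced below.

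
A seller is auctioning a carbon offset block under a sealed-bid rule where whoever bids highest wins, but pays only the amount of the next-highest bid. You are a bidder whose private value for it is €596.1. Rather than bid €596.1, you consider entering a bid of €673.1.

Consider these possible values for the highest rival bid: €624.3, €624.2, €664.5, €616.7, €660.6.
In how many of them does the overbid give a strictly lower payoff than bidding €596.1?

The deviation hurts exactly when the highest competing bid lies strictly between €596.1 and €673.1 — overbidding then wins at a price above your value.
€624.3: inside the interval → strictly worse (loss €28.2).
€624.2: inside the interval → strictly worse (loss €28.1).
€664.5: inside the interval → strictly worse (loss €68.4).
€616.7: inside the interval → strictly worse (loss €20.6).
€660.6: inside the interval → strictly worse (loss €64.5).
Count: 5.

5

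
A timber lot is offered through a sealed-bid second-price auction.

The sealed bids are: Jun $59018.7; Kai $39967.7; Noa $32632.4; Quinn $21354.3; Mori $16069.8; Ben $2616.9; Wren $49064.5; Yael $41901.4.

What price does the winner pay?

Highest bid: Jun at $59018.7, so Jun wins.
Second-highest bid: Wren at $49064.5 — that is the price the winner pays.

$49064.5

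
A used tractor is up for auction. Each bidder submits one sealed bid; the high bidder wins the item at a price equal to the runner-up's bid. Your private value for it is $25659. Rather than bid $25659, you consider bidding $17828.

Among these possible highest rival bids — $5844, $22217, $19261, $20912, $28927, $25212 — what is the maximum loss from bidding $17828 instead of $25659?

$6398

$5844: same outcome either way → loss $0.
$22217: truthful gives $3442, deviation gives $0 → loss $3442.
$19261: truthful gives $6398, deviation gives $0 → loss $6398.
$20912: truthful gives $4747, deviation gives $0 → loss $4747.
$28927: same outcome either way → loss $0.
$25212: truthful gives $447, deviation gives $0 → loss $447.
Maximum loss: $6398.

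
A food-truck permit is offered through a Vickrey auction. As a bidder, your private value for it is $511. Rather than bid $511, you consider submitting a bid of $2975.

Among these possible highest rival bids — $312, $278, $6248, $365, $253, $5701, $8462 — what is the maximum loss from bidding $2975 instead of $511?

$0

$312: same outcome either way → loss $0.
$278: same outcome either way → loss $0.
$6248: same outcome either way → loss $0.
$365: same outcome either way → loss $0.
$253: same outcome either way → loss $0.
$5701: same outcome either way → loss $0.
$8462: same outcome either way → loss $0.
Maximum loss: $0.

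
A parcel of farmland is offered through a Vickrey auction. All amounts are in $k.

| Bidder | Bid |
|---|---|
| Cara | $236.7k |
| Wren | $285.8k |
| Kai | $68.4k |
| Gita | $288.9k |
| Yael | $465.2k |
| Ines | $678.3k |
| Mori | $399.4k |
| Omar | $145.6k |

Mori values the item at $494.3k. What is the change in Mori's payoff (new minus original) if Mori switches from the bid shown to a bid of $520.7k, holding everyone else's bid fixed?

The highest bid among the other bidders is $678.3k; Mori's bid doesn't change that.
Original bid $399.4k: Mori is not highest (top rival bid is $678.3k); payoff $0k.
Alternative bid $520.7k: Mori is not highest (top rival bid is $678.3k); payoff $0k.
Change in payoff = $0k − ($0k) = $0k.

$0k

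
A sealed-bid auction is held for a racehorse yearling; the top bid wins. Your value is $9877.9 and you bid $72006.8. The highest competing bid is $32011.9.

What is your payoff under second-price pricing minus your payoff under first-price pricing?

$39994.9

You have the highest bid, so you win under either rule.
Second-price: pay $32011.9 → payoff −$22134.
First-price: pay your own bid $72006.8 → payoff −$62128.9.
Difference = −$22134 − (−$62128.9) = $39994.9.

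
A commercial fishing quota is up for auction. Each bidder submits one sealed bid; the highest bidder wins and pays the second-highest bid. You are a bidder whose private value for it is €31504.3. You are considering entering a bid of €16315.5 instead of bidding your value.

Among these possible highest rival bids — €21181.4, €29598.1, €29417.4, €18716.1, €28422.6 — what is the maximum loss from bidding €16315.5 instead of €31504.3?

€12788.2

€21181.4: truthful gives €10322.9, deviation gives €0 → loss €10322.9.
€29598.1: truthful gives €1906.2, deviation gives €0 → loss €1906.2.
€29417.4: truthful gives €2086.9, deviation gives €0 → loss €2086.9.
€18716.1: truthful gives €12788.2, deviation gives €0 → loss €12788.2.
€28422.6: truthful gives €3081.7, deviation gives €0 → loss €3081.7.
Maximum loss: €12788.2.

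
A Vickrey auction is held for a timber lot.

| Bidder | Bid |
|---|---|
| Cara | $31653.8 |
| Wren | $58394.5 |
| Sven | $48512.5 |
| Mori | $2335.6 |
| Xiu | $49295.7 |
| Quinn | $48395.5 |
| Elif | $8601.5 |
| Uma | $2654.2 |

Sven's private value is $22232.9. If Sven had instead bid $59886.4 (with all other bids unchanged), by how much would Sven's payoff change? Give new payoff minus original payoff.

The highest bid among the other bidders is $58394.5; Sven's bid doesn't change that.
Original bid $48512.5: Sven is not highest (top rival bid is $58394.5); payoff $0.
Alternative bid $59886.4: Sven is highest, pays the top rival bid $58394.5; payoff $22232.9 − $58394.5 = −$36161.6.
Change in payoff = −$36161.6 − ($0) = −$36161.6.

−$36161.6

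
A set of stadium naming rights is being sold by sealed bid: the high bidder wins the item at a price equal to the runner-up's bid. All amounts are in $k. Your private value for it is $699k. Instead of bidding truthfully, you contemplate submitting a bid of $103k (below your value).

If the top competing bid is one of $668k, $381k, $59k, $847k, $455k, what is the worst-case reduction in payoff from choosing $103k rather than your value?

$668k: truthful gives $31k, deviation gives $0k → loss $31k.
$381k: truthful gives $318k, deviation gives $0k → loss $318k.
$59k: same outcome either way → loss $0k.
$847k: same outcome either way → loss $0k.
$455k: truthful gives $244k, deviation gives $0k → loss $244k.
Maximum loss: $318k.

$318k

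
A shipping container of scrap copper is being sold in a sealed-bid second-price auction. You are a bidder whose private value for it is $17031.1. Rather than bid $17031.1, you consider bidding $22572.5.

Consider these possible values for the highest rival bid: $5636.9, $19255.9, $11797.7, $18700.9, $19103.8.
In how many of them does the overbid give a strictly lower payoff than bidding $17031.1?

The deviation hurts exactly when the highest competing bid lies strictly between $17031.1 and $22572.5 — overbidding then wins at a price above your value.
$5636.9: below both → same outcome either way.
$19255.9: inside the interval → strictly worse (loss $2224.8).
$11797.7: below both → same outcome either way.
$18700.9: inside the interval → strictly worse (loss $1669.8).
$19103.8: inside the interval → strictly worse (loss $2072.7).
Count: 3.

3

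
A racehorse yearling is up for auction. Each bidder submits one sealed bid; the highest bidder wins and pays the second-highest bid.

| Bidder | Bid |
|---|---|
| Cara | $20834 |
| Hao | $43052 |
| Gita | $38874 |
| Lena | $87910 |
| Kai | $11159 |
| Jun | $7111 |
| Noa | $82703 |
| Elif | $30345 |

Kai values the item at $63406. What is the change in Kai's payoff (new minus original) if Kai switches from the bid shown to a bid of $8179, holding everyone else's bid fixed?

$0

The highest bid among the other bidders is $87910; Kai's bid doesn't change that.
Original bid $11159: Kai is not highest (top rival bid is $87910); payoff $0.
Alternative bid $8179: Kai is not highest (top rival bid is $87910); payoff $0.
Change in payoff = $0 − ($0) = $0.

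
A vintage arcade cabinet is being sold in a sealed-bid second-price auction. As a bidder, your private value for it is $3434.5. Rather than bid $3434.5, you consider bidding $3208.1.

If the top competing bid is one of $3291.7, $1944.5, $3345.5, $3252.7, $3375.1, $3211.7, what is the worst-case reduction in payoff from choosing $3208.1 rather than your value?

$3291.7: truthful gives $142.8, deviation gives $0 → loss $142.8.
$1944.5: same outcome either way → loss $0.
$3345.5: truthful gives $89, deviation gives $0 → loss $89.
$3252.7: truthful gives $181.8, deviation gives $0 → loss $181.8.
$3375.1: truthful gives $59.4, deviation gives $0 → loss $59.4.
$3211.7: truthful gives $222.8, deviation gives $0 → loss $222.8.
Maximum loss: $222.8.

$222.8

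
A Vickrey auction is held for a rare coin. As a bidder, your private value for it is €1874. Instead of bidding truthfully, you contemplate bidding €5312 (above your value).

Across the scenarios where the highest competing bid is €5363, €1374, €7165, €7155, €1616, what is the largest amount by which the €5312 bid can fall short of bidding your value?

€0

€5363: same outcome either way → loss €0.
€1374: same outcome either way → loss €0.
€7165: same outcome either way → loss €0.
€7155: same outcome either way → loss €0.
€1616: same outcome either way → loss €0.
Maximum loss: €0.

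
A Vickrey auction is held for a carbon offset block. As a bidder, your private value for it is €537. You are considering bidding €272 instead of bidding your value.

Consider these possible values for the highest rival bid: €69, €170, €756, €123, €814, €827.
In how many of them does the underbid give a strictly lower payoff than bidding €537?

0

The deviation hurts exactly when the highest competing bid lies strictly between €272 and €537 — underbidding then forfeits a profitable win.
€69: below both → same outcome either way.
€170: below both → same outcome either way.
€756: above both → same outcome either way.
€123: below both → same outcome either way.
€814: above both → same outcome either way.
€827: above both → same outcome either way.
Count: 0.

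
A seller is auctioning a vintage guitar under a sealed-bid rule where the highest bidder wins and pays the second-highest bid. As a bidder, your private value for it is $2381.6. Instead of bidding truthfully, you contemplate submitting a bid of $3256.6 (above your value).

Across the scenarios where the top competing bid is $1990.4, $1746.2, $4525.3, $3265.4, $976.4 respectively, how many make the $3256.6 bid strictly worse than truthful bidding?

0

The deviation hurts exactly when the highest competing bid lies strictly between $2381.6 and $3256.6 — overbidding then wins at a price above your value.
$1990.4: below both → same outcome either way.
$1746.2: below both → same outcome either way.
$4525.3: above both → same outcome either way.
$3265.4: above both → same outcome either way.
$976.4: below both → same outcome either way.
Count: 0.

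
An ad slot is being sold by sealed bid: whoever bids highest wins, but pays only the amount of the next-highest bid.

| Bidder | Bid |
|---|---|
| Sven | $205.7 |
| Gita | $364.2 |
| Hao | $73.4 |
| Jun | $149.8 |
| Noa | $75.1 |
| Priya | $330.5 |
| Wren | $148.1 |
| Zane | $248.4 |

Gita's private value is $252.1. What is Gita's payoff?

Highest bid: Gita at $364.2, so Gita wins.
Second-highest bid: Priya at $330.5 — that is the price the winner pays.
Gita's payoff = value − price = $252.1 − $330.5 = −$78.4.

−$78.4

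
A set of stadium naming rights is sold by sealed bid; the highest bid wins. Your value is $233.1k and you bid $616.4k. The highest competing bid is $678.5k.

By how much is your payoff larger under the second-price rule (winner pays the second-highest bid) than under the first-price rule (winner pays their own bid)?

Your bid $616.4k is below $678.5k, so you lose under either rule.
Payoff is $0k in both cases; difference = $0k.

$0k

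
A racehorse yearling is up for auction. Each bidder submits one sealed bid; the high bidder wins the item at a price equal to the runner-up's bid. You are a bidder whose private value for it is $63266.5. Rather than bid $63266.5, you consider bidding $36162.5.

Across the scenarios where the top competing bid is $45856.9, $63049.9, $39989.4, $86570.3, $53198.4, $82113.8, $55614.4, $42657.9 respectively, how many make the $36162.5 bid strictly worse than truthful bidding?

The deviation hurts exactly when the highest competing bid lies strictly between $36162.5 and $63266.5 — underbidding then forfeits a profitable win.
$45856.9: inside the interval → strictly worse (loss $17409.6).
$63049.9: inside the interval → strictly worse (loss $216.6).
$39989.4: inside the interval → strictly worse (loss $23277.1).
$86570.3: above both → same outcome either way.
$53198.4: inside the interval → strictly worse (loss $10068.1).
$82113.8: above both → same outcome either way.
$55614.4: inside the interval → strictly worse (loss $7652.1).
$42657.9: inside the interval → strictly worse (loss $20608.6).
Count: 6.

6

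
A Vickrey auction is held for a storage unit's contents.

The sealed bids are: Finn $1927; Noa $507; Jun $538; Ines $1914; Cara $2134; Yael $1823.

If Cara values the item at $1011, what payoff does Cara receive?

Highest bid: Cara at $2134, so Cara wins.
Second-highest bid: Finn at $1927 — that is the price the winner pays.
Cara's payoff = value − price = $1011 − $1927 = −$916.

−$916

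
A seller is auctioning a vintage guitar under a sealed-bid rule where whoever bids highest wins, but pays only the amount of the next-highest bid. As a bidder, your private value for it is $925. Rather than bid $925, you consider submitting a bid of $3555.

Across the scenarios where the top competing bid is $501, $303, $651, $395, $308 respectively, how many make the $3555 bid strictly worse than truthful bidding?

The deviation hurts exactly when the highest competing bid lies strictly between $925 and $3555 — overbidding then wins at a price above your value.
$501: below both → same outcome either way.
$303: below both → same outcome either way.
$651: below both → same outcome either way.
$395: below both → same outcome either way.
$308: below both → same outcome either way.
Count: 0.

0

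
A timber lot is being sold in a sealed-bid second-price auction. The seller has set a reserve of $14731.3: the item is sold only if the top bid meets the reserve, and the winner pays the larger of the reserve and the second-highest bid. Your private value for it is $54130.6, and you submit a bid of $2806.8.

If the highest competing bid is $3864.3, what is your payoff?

Your bid $2806.8 is below the highest competing bid $3864.3, so you lose. Payoff $0.

$0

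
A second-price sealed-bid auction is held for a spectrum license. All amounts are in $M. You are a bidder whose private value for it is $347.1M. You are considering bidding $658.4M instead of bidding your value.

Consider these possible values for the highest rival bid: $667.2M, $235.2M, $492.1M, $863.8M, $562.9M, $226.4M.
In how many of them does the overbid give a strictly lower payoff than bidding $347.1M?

2

The deviation hurts exactly when the highest competing bid lies strictly between $347.1M and $658.4M — overbidding then wins at a price above your value.
$667.2M: above both → same outcome either way.
$235.2M: below both → same outcome either way.
$492.1M: inside the interval → strictly worse (loss $145M).
$863.8M: above both → same outcome either way.
$562.9M: inside the interval → strictly worse (loss $215.8M).
$226.4M: below both → same outcome either way.
Count: 2.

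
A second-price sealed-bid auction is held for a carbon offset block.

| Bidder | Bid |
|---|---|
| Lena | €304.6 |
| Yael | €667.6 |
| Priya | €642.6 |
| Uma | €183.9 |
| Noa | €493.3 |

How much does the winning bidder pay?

Highest bid: Yael at €667.6, so Yael wins.
Second-highest bid: Priya at €642.6 — that is the price the winner pays.

€642.6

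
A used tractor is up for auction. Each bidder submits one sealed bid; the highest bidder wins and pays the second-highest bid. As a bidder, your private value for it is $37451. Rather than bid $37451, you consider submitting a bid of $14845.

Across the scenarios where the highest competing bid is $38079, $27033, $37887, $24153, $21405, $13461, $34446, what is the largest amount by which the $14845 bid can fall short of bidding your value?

$16046

$38079: same outcome either way → loss $0.
$27033: truthful gives $10418, deviation gives $0 → loss $10418.
$37887: same outcome either way → loss $0.
$24153: truthful gives $13298, deviation gives $0 → loss $13298.
$21405: truthful gives $16046, deviation gives $0 → loss $16046.
$13461: same outcome either way → loss $0.
$34446: truthful gives $3005, deviation gives $0 → loss $3005.
Maximum loss: $16046.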